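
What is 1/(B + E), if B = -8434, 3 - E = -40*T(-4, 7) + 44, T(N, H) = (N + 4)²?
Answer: -1/8475 ≈ -0.00011799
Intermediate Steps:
T(N, H) = (4 + N)²
E = -41 (E = 3 - (-40*(4 - 4)² + 44) = 3 - (-40*0² + 44) = 3 - (-40*0 + 44) = 3 - (0 + 44) = 3 - 1*44 = 3 - 44 = -41)
1/(B + E) = 1/(-8434 - 41) = 1/(-8475) = -1/8475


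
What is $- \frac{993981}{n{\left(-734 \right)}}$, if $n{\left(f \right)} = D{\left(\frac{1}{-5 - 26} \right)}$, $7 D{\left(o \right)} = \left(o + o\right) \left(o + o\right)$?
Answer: $- \frac{6686510187}{4} \approx -1.6716 \cdot 10^{9}$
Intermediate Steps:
$D{\left(o \right)} = \frac{4 o^{2}}{7}$ ($D{\left(o \right)} = \frac{\left(o + o\right) \left(o + o\right)}{7} = \frac{2 o 2 o}{7} = \frac{4 o^{2}}{7}$)
$n{\left(f \right)} = \frac{4}{6727}$ ($n{\left(f \right)} = \frac{4 \left(\frac{1}{-5 - 26}\right)^{2}}{7} = \frac{4 \left(\frac{1}{-31}\right)^{2}}{7} = \frac{4 \left(- \frac{1}{31}\right)^{2}}{7} = \frac{4}{7} \cdot \frac{1}{961} = \frac{4}{6727}$)
$- \frac{993981}{n{\left(-734 \right)}} = - \frac{993981}{\frac{4}{6727}} = \left(-993981\right) \frac{6727}{4} = - \frac{6686510187}{4}$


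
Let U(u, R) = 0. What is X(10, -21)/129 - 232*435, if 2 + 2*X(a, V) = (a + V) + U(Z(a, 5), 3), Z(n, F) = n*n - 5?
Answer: -26037373/258 ≈ -1.0092e+5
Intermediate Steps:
Z(n, F) = -5 + n² (Z(n, F) = n² - 5 = -5 + n²)
X(a, V) = -1 + V/2 + a/2 (X(a, V) = -1 + ((a + V) + 0)/2 = -1 + ((V + a) + 0)/2 = -1 + (V + a)/2 = -1 + (V/2 + a/2) = -1 + V/2 + a/2)
X(10, -21)/129 - 232*435 = (-1 + (½)*(-21) + (½)*10)/129 - 232*435 = (-1 - 21/2 + 5)*(1/129) - 100920 = -13/2*1/129 - 100920 = -13/258 - 100920 = -26037373/258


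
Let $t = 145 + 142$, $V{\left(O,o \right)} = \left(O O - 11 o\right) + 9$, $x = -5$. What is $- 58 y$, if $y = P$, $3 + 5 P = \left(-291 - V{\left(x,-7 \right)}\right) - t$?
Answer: $\frac{40136}{5} \approx 8027.2$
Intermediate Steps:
$V{\left(O,o \right)} = 9 + O^{2} - 11 o$ ($V{\left(O,o \right)} = \left(O^{2} - 11 o\right) + 9 = 9 + O^{2} - 11 o$)
$t = 287$
$P = - \frac{692}{5}$ ($P = - \frac{3}{5} + \frac{\left(-291 - \left(9 + \left(-5\right)^{2} - -77\right)\right) - 287}{5} = - \frac{3}{5} + \frac{\left(-291 - \left(9 + 25 + 77\right)\right) - 287}{5} = - \frac{3}{5} + \frac{\left(-291 - 111\right) - 287}{5} = - \frac{3}{5} + \frac{-402 - 287}{5} = - \frac{3}{5} + \frac{1}{5} \left(-689\right) = - \frac{3}{5} - \frac{689}{5} = - \frac{692}{5} \approx -138.4$)
$y = - \frac{692}{5} \approx -138.4$
$- 58 y = \left(-58\right) \left(- \frac{692}{5}\right) = \frac{40136}{5}$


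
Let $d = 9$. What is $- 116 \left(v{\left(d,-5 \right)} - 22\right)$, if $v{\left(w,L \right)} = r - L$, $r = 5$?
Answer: $1392$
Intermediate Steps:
$v{\left(w,L \right)} = 5 - L$
$- 116 \left(v{\left(d,-5 \right)} - 22\right) = - 116 \left(\left(5 - -5\right) - 22\right) = - 116 \left(\left(5 + 5\right) - 22\right) = - 116 \left(10 - 22\right) = \left(-116\right) \left(-12\right) = 1392$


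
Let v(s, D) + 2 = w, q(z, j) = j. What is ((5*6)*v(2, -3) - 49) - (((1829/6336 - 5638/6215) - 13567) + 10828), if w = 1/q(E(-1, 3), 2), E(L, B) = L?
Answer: 9470890903/3579840 ≈ 2645.6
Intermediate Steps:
w = ½ (w = 1/2 = ½ ≈ 0.50000)
v(s, D) = -3/2 (v(s, D) = -2 + ½ = -3/2)
((5*6)*v(2, -3) - 49) - (((1829/6336 - 5638/6215) - 13567) + 10828) = ((5*6)*(-3/2) - 49) - (((1829/6336 - 5638/6215) - 13567) + 10828) = (30*(-3/2) - 49) - (((1829*(1/6336) - 5638*1/6215) - 13567) + 10828) = (-45 - 49) - (((1829/6336 - 5638/6215) - 13567) + 10828) = -94 - ((-2214103/3579840 - 13567) + 10828) = -94 - (-48569903383/3579840 + 10828) = -94 - 1*(-9807395863/3579840) = -94 + 9807395863/3579840 = 9470890903/3579840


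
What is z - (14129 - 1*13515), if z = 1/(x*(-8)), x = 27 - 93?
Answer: -324191/528 ≈ -614.00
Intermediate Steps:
x = -66
z = 1/528 (z = 1/(-66*(-8)) = 1/528 ≈ 0.0018939)
z - (14129 - 1*13515) = 1/528 - (14129 - 1*13515) = 1/528 - (14129 - 13515) = 1/528 - 1*614 = 1/528 - 614 = -324191/528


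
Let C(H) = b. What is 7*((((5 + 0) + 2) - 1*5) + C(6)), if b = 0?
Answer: 14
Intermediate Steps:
C(H) = 0
7*((((5 + 0) + 2) - 1*5) + C(6)) = 7*((((5 + 0) + 2) - 1*5) + 0) = 7*(((5 + 2) - 5) + 0) = 7*((7 - 5) + 0) = 7*(2 + 0) = 7*2 = 14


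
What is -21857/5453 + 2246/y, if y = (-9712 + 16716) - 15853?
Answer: -205660031/48253597 ≈ -4.2621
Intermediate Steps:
y = -8849 (y = 7004 - 15853 = -8849)
-21857/5453 + 2246/y = -21857/5453 + 2246/(-8849) = -21857*1/5453 + 2246*(-1/8849) = -21857/5453 - 2246/8849 = -205660031/48253597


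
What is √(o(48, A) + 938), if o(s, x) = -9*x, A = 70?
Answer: 2*√77 ≈ 17.550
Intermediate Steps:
√(o(48, A) + 938) = √(-9*70 + 938) = √(-630 + 938) = √308 = 2*√77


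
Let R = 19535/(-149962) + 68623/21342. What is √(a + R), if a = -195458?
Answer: I*√125129379731667073064619/800122251 ≈ 442.1*I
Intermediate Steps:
R = 2468481589/800122251 (R = 19535*(-1/149962) + 68623*(1/21342) = -19535/149962 + 68623/21342 = 2468481589/800122251 ≈ 3.0851)
√(a + R) = √(-195458 + 2468481589/800122251) = √(-156387826454369/800122251) = I*√125129379731667073064619/800122251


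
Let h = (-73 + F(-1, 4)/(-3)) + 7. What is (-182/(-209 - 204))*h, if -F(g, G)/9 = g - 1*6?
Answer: -2262/59 ≈ -38.339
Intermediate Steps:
F(g, G) = 54 - 9*g (F(g, G) = -9*(g - 1*6) = -9*(g - 6) = -9*(-6 + g) = 54 - 9*g)
h = -87 (h = (-73 + (54 - 9*(-1))/(-3)) + 7 = (-73 + (54 + 9)*(-⅓)) + 7 = (-73 + 63*(-⅓)) + 7 = (-73 - 21) + 7 = -94 + 7 = -87)
(-182/(-209 - 204))*h = (-182/(-209 - 204))*(-87) = (-182/(-413))*(-87) = -1/413*(-182)*(-87) = (26/59)*(-87) = -2262/59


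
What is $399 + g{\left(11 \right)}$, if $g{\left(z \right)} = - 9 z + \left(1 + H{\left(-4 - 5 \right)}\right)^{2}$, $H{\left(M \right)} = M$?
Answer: $364$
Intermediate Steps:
$g{\left(z \right)} = 64 - 9 z$ ($g{\left(z \right)} = - 9 z + \left(1 - 9\right)^{2} = - 9 z + \left(-8\right)^{2} = - 9 z + 64 = 64 - 9 z$)
$399 + g{\left(11 \right)} = 399 + \left(64 - 99\right) = 399 - 35 = 364$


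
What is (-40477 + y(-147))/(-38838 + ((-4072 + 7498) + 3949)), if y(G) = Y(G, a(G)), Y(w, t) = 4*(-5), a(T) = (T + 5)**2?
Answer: 40497/31463 ≈ 1.2871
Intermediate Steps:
a(T) = (5 + T)**2
Y(w, t) = -20
y(G) = -20
(-40477 + y(-147))/(-38838 + ((-4072 + 7498) + 3949)) = (-40477 - 20)/(-38838 + ((-4072 + 7498) + 3949)) = -40497/(-38838 + (3426 + 3949)) = -40497/(-38838 + 7375) = -40497/(-31463) = -40497*(-1/31463) = 40497/31463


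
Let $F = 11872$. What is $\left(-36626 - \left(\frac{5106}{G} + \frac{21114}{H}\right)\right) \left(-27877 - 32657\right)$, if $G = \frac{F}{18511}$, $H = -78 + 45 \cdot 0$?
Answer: $\frac{103507932956121}{38584} \approx 2.6827 \cdot 10^{9}$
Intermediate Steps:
$H = -78$ ($H = -78 + 0 = -78$)
$G = \frac{11872}{18511} \approx 0.64135$
$\left(-36626 - \left(\frac{5106}{G} + \frac{21114}{H}\right)\right) \left(-27877 - 32657\right) = \left(-36626 - \left(- \frac{3519}{13} + \frac{47258583}{5936}\right)\right) \left(-27877 - 32657\right) = \left(-36626 - \frac{593472795}{77168}\right) \left(-60534\right) = \left(- \frac{3419827963}{77168}\right) \left(-60534\right) = \frac{103507932956121}{38584}$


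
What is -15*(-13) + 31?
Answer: 226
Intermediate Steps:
-15*(-13) + 31 = 195 + 31 = 226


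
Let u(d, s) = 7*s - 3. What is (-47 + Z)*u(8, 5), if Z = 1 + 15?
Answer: -992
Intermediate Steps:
u(d, s) = -3 + 7*s
Z = 16
(-47 + Z)*u(8, 5) = (-47 + 16)*(-3 + 7*5) = -31*(-3 + 35) = -31*32 = -992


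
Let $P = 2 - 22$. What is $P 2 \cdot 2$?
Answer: $-80$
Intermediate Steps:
$P = -20$
$P 2 \cdot 2 = \left(-20\right) 2 \cdot 2 = \left(-40\right) 2 = -80$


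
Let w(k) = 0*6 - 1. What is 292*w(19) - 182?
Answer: -474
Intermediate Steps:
w(k) = -1 (w(k) = 0 - 1 = -1)
292*w(19) - 182 = 292*(-1) - 182 = -292 - 182 = -474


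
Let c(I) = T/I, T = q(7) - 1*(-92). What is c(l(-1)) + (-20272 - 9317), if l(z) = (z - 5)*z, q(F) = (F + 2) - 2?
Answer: -59145/2 ≈ -29573.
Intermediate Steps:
q(F) = F (q(F) = (2 + F) - 2 = F)
l(z) = z*(-5 + z) (l(z) = (-5 + z)*z = z*(-5 + z))
T = 99 (T = 7 - 1*(-92) = 7 + 92 = 99)
c(I) = 99/I
c(l(-1)) + (-20272 - 9317) = 99/((-(-5 - 1))) + (-20272 - 9317) = 99/((-1*(-6))) - 29589 = 99/6 - 29589 = 99*(⅙) - 29589 = 33/2 - 29589 = -59145/2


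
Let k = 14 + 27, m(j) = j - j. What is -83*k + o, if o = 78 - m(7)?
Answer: -3325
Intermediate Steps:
m(j) = 0
k = 41
o = 78 (o = 78 - 1*0 = 78 + 0 = 78)
-83*k + o = -83*41 + 78 = -3403 + 78 = -3325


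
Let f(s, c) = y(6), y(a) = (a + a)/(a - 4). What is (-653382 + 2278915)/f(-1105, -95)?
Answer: 1625533/6 ≈ 2.7092e+5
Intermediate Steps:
y(a) = 2*a/(-4 + a) (y(a) = (2*a)/(-4 + a) = 2*a/(-4 + a))
f(s, c) = 6 (f(s, c) = 2*6/(-4 + 6) = 2*6/2 = 2*6*(1/2) = 6)
(-653382 + 2278915)/f(-1105, -95) = (-653382 + 2278915)/6 = 1625533*(1/6) = 1625533/6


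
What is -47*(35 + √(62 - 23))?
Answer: -1645 - 47*√39 ≈ -1938.5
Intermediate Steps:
-47*(35 + √(62 - 23)) = -47*(35 + √39) = -1645 - 47*√39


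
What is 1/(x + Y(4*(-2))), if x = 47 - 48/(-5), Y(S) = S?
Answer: 5/243 ≈ 0.020576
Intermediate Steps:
x = 283/5 (x = 47 - 1/5*(-48) = 47 + 48/5 = 283/5 ≈ 56.600)
1/(x + Y(4*(-2))) = 1/(283/5 + 4*(-2)) = 1/(283/5 - 8) = 1/(243/5) = 5/243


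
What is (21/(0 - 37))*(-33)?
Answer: 693/37 ≈ 18.730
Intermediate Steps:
(21/(0 - 37))*(-33) = (21/(-37))*(-33) = (21*(-1/37))*(-33) = -21/37*(-33) = 693/37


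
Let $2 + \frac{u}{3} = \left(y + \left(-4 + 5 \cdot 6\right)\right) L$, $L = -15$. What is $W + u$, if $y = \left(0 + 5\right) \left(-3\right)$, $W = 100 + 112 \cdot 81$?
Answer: $8671$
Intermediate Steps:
$W = 9172$ ($W = 100 + 9072 = 9172$)
$y = -15$ ($y = 5 \left(-3\right) = -15$)
$u = -501$ ($u = -6 + 3 \left(-15 + \left(-4 + 5 \cdot 6\right)\right) \left(-15\right) = -6 + 3 \left(-15 + \left(-4 + 30\right)\right) \left(-15\right) = -6 + 3 \left(-15 + 26\right) \left(-15\right) = -6 + 3 \cdot 11 \left(-15\right) = -6 + 3 \left(-165\right) = -6 - 495 = -501$)
$W + u = 9172 - 501 = 8671$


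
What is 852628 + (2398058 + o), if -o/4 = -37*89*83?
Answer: 4343962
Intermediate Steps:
o = 1093276 (o = -4*(-37*89)*83 = -(-13172)*83 = -4*(-273319) = 1093276)
852628 + (2398058 + o) = 852628 + (2398058 + 1093276) = 852628 + 3491334 = 4343962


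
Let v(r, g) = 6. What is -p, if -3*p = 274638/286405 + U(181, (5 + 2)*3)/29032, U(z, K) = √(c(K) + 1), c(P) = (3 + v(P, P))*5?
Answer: 13078/40915 + √46/87096 ≈ 0.31972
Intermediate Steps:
c(P) = 45 (c(P) = (3 + 6)*5 = 9*5 = 45)
U(z, K) = √46 (U(z, K) = √(45 + 1) = √46)
p = -13078/40915 - √46/87096 (p = -(274638/286405 + √46/29032)/3 = -(274638*(1/286405) + √46*(1/29032))/3 = -(39234/40915 + √46/29032)/3 = -13078/40915 - √46/87096 ≈ -0.31972)
-p = -(-13078/40915 - √46/87096) = 13078/40915 + √46/87096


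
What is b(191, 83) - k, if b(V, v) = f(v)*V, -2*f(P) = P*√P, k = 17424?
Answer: -17424 - 15853*√83/2 ≈ -89638.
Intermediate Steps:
f(P) = -P^(3/2)/2 (f(P) = -P*√P/2 = -P^(3/2)/2)
b(V, v) = -V*v^(3/2)/2 (b(V, v) = (-v^(3/2)/2)*V = -V*v^(3/2)/2)
b(191, 83) - k = -½*191*83^(3/2) - 1*17424 = -½*191*83*√83 - 17424 = -15853*√83/2 - 17424 = -17424 - 15853*√83/2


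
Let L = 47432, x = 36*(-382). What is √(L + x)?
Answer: 4*√2105 ≈ 183.52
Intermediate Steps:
x = -13752
√(L + x) = √(47432 - 13752) = √33680 = 4*√2105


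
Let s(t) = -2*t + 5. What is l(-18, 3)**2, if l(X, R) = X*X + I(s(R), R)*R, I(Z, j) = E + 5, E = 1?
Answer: 116964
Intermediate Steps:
s(t) = 5 - 2*t
I(Z, j) = 6 (I(Z, j) = 1 + 5 = 6)
l(X, R) = X**2 + 6*R (l(X, R) = X*X + 6*R = X**2 + 6*R)
l(-18, 3)**2 = ((-18)**2 + 6*3)**2 = (324 + 18)**2 = 342**2 = 116964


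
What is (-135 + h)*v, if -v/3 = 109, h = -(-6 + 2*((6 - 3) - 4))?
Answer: 41529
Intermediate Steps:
h = 8 (h = -(-6 + 2*(3 - 4)) = -(-6 + 2*(-1)) = -(-6 - 2) = -1*(-8) = 8)
v = -327 (v = -3*109 = -327)
(-135 + h)*v = (-135 + 8)*(-327) = -127*(-327) = 41529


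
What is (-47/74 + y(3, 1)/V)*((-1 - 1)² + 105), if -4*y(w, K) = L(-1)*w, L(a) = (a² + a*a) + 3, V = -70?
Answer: -131345/2072 ≈ -63.390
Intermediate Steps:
L(a) = 3 + 2*a² (L(a) = (a² + a²) + 3 = 2*a² + 3 = 3 + 2*a²)
y(w, K) = -5*w/4 (y(w, K) = -(3 + 2*(-1)²)*w/4 = -(3 + 2*1)*w/4 = -(3 + 2)*w/4 = -5*w/4)
(-47/74 + y(3, 1)/V)*((-1 - 1)² + 105) = (-47/74 - 5/4*3/(-70))*((-1 - 1)² + 105) = (-47*1/74 - 15/4*(-1/70))*((-2)² + 105) = (-47/74 + 3/56)*(4 + 105) = -1205/2072*109 = -131345/2072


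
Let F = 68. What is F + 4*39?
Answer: 224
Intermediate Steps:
F + 4*39 = 68 + 4*39 = 68 + 156 = 224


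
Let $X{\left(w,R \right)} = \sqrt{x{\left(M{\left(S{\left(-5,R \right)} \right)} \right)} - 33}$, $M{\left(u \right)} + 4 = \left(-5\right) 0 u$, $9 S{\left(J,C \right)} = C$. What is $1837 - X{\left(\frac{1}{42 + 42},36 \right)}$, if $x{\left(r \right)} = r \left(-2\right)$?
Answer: $1837 - 5 i \approx 1837.0 - 5.0 i$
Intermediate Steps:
$S{\left(J,C \right)} = \frac{C}{9}$
$M{\left(u \right)} = -4$ ($M{\left(u \right)} = -4 + \left(-5\right) 0 u = -4 + 0 u = -4 + 0 = -4$)
$x{\left(r \right)} = - 2 r$
$X{\left(w,R \right)} = 5 i$ ($X{\left(w,R \right)} = \sqrt{\left(-2\right) \left(-4\right) - 33} = \sqrt{8 - 33} = \sqrt{-25} = 5 i$)
$1837 - X{\left(\frac{1}{42 + 42},36 \right)} = 1837 - 5 i$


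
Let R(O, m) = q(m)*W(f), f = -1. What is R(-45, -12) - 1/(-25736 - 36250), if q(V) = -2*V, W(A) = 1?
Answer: 1487665/61986 ≈ 24.000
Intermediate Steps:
R(O, m) = -2*m (R(O, m) = -2*m*1 = -2*m)
R(-45, -12) - 1/(-25736 - 36250) = -2*(-12) - 1/(-25736 - 36250) = 24 - 1/(-61986) = 24 - 1*(-1/61986) = 24 + 1/61986 = 1487665/61986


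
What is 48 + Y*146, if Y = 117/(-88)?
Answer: -6429/44 ≈ -146.11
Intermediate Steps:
Y = -117/88 (Y = 117*(-1/88) = -117/88 ≈ -1.3295)
48 + Y*146 = 48 - 117/88*146 = 48 - 8541/44 = -6429/44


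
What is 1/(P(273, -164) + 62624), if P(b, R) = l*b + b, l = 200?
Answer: 1/117497 ≈ 8.5109e-6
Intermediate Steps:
P(b, R) = 201*b (P(b, R) = 200*b + b = 201*b)
1/(P(273, -164) + 62624) = 1/(201*273 + 62624) = 1/(54873 + 62624) = 1/117497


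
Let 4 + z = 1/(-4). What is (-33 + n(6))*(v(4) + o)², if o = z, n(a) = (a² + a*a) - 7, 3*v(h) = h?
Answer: 2450/9 ≈ 272.22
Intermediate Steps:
v(h) = h/3
n(a) = -7 + 2*a² (n(a) = (a² + a²) - 7 = 2*a² - 7 = -7 + 2*a²)
z = -17/4 (z = -4 + 1/(-4) = -4 - ¼ = -17/4 ≈ -4.2500)
o = -17/4 ≈ -4.2500
(-33 + n(6))*(v(4) + o)² = (-33 + (-7 + 2*6²))*((⅓)*4 - 17/4)² = (-33 + (-7 + 2*36))*(4/3 - 17/4)² = (-33 + (-7 + 72))*(-35/12)² = (-33 + 65)*(1225/144) = 32*(1225/144) = 2450/9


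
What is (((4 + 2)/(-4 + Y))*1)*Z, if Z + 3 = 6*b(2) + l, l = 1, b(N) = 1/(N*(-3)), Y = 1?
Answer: 6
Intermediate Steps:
b(N) = -1/(3*N) (b(N) = -⅓/N = -1/(3*N))
Z = -3 (Z = -3 + (6*(-⅓/2) + 1) = -3 + (6*(-⅓*½) + 1) = -3 + (6*(-⅙) + 1) = -3 + (-1 + 1) = -3 + 0 = -3)
(((4 + 2)/(-4 + Y))*1)*Z = (((4 + 2)/(-4 + 1))*1)*(-3) = ((6/(-3))*1)*(-3) = ((6*(-⅓))*1)*(-3) = -2*1*(-3) = -2*(-3) = 6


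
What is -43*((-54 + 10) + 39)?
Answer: 215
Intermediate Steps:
-43*((-54 + 10) + 39) = -43*(-44 + 39) = -43*(-5) = 215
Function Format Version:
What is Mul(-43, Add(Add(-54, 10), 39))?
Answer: 215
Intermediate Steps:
Mul(-43, Add(Add(-54, 10), 39)) = Mul(-43, Add(-44, 39)) = Mul(-43, -5) = 215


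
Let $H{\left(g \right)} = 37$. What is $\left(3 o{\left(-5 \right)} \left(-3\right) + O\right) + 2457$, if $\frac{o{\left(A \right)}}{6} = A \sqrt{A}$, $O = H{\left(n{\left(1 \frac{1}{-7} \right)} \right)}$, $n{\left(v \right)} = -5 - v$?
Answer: $2494 + 270 i \sqrt{5} \approx 2494.0 + 603.74 i$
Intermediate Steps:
$O = 37$
$o{\left(A \right)} = 6 A^{\frac{3}{2}}$ ($o{\left(A \right)} = 6 A \sqrt{A} = 6 A^{\frac{3}{2}}$)
$\left(3 o{\left(-5 \right)} \left(-3\right) + O\right) + 2457 = \left(3 \cdot 6 \left(-5\right)^{\frac{3}{2}} \left(-3\right) + 37\right) + 2457 = \left(3 \cdot 6 \left(- 5 i \sqrt{5}\right) \left(-3\right) + 37\right) + 2457 = \left(3 \left(- 30 i \sqrt{5}\right) \left(-3\right) + 37\right) + 2457 = \left(- 90 i \sqrt{5} \left(-3\right) + 37\right) + 2457 = \left(270 i \sqrt{5} + 37\right) + 2457 = \left(37 + 270 i \sqrt{5}\right) + 2457 = 2494 + 270 i \sqrt{5}$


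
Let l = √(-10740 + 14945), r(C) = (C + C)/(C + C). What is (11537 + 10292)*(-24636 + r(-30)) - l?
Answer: -537757415 - 29*√5 ≈ -5.3776e+8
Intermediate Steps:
r(C) = 1 (r(C) = (2*C)/((2*C)) = (2*C)*(1/(2*C)) = 1)
l = 29*√5 (l = √4205 = 29*√5 ≈ 64.846)
(11537 + 10292)*(-24636 + r(-30)) - l = (11537 + 10292)*(-24636 + 1) - 29*√5 = 21829*(-24635) - 29*√5 = -537757415 - 29*√5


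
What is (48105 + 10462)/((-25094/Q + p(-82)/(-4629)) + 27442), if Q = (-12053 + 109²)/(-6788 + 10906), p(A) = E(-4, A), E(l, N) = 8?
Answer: 11657585649/125049097147 ≈ 0.093224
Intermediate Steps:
p(A) = 8
Q = -86/2059 (Q = (-12053 + 11881)/4118 = -172*1/4118 = -86/2059 ≈ -0.041768)
(48105 + 10462)/((-25094/Q + p(-82)/(-4629)) + 27442) = (48105 + 10462)/((-25094/(-86/2059) + 8/(-4629)) + 27442) = 58567/((-25094*(-2059/86) + 8*(-1/4629)) + 27442) = 58567/((25834273/43 - 8/4629) + 27442) = 58567/(119586849373/199047 + 27442) = 58567/(125049097147/199047) = 58567*(199047/125049097147) = 11657585649/125049097147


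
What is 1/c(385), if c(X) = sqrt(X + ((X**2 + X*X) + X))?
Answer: sqrt(74305)/148610 ≈ 0.0018343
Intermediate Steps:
c(X) = sqrt(2*X + 2*X**2) (c(X) = sqrt(X + ((X**2 + X**2) + X)) = sqrt(X + (2*X**2 + X)) = sqrt(X + (X + 2*X**2)) = sqrt(2*X + 2*X**2))
1/c(385) = 1/(sqrt(2)*sqrt(385*(1 + 385))) = 1/(sqrt(2)*sqrt(385*386)) = 1/(sqrt(2)*sqrt(148610)) = 1/(2*sqrt(74305)) = sqrt(74305)/148610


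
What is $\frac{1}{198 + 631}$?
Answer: $\frac{1}{829} \approx 0.0012063$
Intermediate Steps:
$\frac{1}{198 + 631} = \frac{1}{829}$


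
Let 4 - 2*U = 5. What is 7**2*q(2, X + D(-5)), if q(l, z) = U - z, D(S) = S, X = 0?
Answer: 441/2 ≈ 220.50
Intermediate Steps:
U = -1/2 (U = 2 - 1/2*5 = 2 - 5/2 = -1/2 ≈ -0.50000)
q(l, z) = -1/2 - z
7**2*q(2, X + D(-5)) = 7**2*(-1/2 - (0 - 5)) = 49*(-1/2 - 1*(-5)) = 49*(-1/2 + 5) = 49*(9/2) = 441/2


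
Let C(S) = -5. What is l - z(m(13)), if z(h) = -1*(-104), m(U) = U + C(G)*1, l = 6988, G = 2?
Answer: 6884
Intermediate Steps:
m(U) = -5 + U (m(U) = U - 5*1 = U - 5 = -5 + U)
z(h) = 104
l - z(m(13)) = 6988 - 1*104 = 6988 - 104 = 6884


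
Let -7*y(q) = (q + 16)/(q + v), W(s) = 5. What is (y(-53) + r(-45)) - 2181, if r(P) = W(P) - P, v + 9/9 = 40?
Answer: -208875/98 ≈ -2131.4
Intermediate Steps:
v = 39 (v = -1 + 40 = 39)
y(q) = -(16 + q)/(7*(39 + q)) (y(q) = -(q + 16)/(7*(q + 39)) = -(16 + q)/(7*(39 + q)))
r(P) = 5 - P
(y(-53) + r(-45)) - 2181 = ((-16 - 1*(-53))/(7*(39 - 53)) + (5 - 1*(-45))) - 2181 = ((⅐)*(-16 + 53)/(-14) + (5 + 45)) - 2181 = ((⅐)*(-1/14)*37 + 50) - 2181 = (-37/98 + 50) - 2181 = 4863/98 - 2181 = -208875/98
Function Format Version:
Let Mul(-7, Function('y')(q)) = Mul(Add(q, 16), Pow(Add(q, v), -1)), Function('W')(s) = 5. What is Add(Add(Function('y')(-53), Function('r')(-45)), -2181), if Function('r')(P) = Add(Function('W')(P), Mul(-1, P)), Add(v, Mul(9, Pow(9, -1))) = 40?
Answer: Rational(-208875, 98) ≈ -2131.4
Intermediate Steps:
v = 39 (v = Add(-1, 40) = 39)
Function('y')(q) = Mul(Rational(-1, 7), Pow(Add(39, q), -1), Add(16, q)) (Function('y')(q) = Mul(Rational(-1, 7), Mul(Add(q, 16), Pow(Add(q, 39), -1))) = Mul(Rational(-1, 7), Mul(Add(16, q), Pow(Add(39, q), -1))) = Mul(Rational(-1, 7), Mul(Pow(Add(39, q), -1), Add(16, q))) = Mul(Rational(-1, 7), Pow(Add(39, q), -1), Add(16, q)))
Function('r')(P) = Add(5, Mul(-1, P))
Add(Add(Function('y')(-53), Function('r')(-45)), -2181) = Add(Add(Mul(Rational(1, 7), Pow(Add(39, -53), -1), Add(-16, Mul(-1, -53))), Add(5, Mul(-1, -45))), -2181) = Add(Add(Mul(Rational(1, 7), Pow(-14, -1), Add(-16, 53)), Add(5, 45)), -2181) = Add(Add(Mul(Rational(1, 7), Rational(-1, 14), 37), 50), -2181) = Add(Add(Rational(-37, 98), 50), -2181) = Add(Rational(4863, 98), -2181) = Rational(-208875, 98)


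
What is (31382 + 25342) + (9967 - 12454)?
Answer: 54237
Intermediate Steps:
(31382 + 25342) + (9967 - 12454) = 56724 - 2487 = 54237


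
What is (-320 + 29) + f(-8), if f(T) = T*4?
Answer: -323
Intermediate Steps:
f(T) = 4*T
(-320 + 29) + f(-8) = (-320 + 29) + 4*(-8) = -291 - 32 = -323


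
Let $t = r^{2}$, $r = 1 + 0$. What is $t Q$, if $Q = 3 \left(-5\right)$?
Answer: $-15$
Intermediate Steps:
$Q = -15$
$r = 1$
$t = 1$ ($t = 1^{2} = 1$)
$t Q = 1 \left(-15\right) = -15$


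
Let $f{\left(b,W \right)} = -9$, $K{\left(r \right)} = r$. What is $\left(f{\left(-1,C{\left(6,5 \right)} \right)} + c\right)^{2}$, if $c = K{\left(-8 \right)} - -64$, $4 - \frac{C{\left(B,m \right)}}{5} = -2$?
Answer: $2209$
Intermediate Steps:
$C{\left(B,m \right)} = 30$ ($C{\left(B,m \right)} = 20 - -10 = 20 + 10 = 30$)
$c = 56$ ($c = -8 - -64 = -8 + 64 = 56$)
$\left(f{\left(-1,C{\left(6,5 \right)} \right)} + c\right)^{2} = \left(-9 + 56\right)^{2} = 47^{2} = 2209$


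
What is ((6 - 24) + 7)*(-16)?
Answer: 176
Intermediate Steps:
((6 - 24) + 7)*(-16) = (-18 + 7)*(-16) = -11*(-16) = 176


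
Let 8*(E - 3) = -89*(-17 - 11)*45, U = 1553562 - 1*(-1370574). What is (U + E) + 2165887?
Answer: 10208087/2 ≈ 5.1040e+6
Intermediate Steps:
U = 2924136 (U = 1553562 + 1370574 = 2924136)
E = 28041/2 (E = 3 + (-89*(-17 - 11)*45)/8 = 3 + (-89*(-28)*45)/8 = 3 + (2492*45)/8 = 3 + (⅛)*112140 = 3 + 28035/2 = 28041/2 ≈ 14021.)
(U + E) + 2165887 = (2924136 + 28041/2) + 2165887 = 5876313/2 + 2165887 = 10208087/2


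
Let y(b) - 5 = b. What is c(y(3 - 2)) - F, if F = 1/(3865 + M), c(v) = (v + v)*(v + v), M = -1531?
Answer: 336095/2334 ≈ 144.00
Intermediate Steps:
y(b) = 5 + b
c(v) = 4*v² (c(v) = (2*v)*(2*v) = 4*v²)
F = 1/2334 (F = 1/(3865 - 1531) = 1/2334 ≈ 0.00042845)
c(y(3 - 2)) - F = 4*(5 + (3 - 2))² - 1*1/2334 = 4*(5 + 1)² - 1/2334 = 4*6² - 1/2334 = 4*36 - 1/2334 = 144 - 1/2334 = 336095/2334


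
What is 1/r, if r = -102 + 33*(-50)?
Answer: -1/1752 ≈ -0.00057078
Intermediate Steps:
r = -1752 (r = -102 - 1650 = -1752)
1/r = 1/(-1752) = -1/1752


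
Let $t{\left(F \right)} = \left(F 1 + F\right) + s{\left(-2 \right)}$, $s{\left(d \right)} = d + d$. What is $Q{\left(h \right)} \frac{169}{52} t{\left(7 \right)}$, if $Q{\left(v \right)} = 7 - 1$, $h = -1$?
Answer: $195$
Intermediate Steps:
$Q{\left(v \right)} = 6$
$s{\left(d \right)} = 2 d$
$t{\left(F \right)} = -4 + 2 F$ ($t{\left(F \right)} = \left(F 1 + F\right) + 2 \left(-2\right) = \left(F + F\right) - 4 = 2 F - 4 = -4 + 2 F$)
$Q{\left(h \right)} \frac{169}{52} t{\left(7 \right)} = 6 \cdot \frac{169}{52} \left(-4 + 2 \cdot 7\right) = 6 \cdot 169 \cdot \frac{1}{52} \left(-4 + 14\right) = 6 \cdot \frac{13}{4} \cdot 10 = \frac{39}{2} \cdot 10 = 195$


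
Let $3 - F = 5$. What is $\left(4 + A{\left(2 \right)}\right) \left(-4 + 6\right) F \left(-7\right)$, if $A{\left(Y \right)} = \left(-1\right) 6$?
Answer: $-56$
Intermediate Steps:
$F = -2$ ($F = 3 - 5 = -2$)
$A{\left(Y \right)} = -6$
$\left(4 + A{\left(2 \right)}\right) \left(-4 + 6\right) F \left(-7\right) = \left(4 - 6\right) \left(-4 + 6\right) \left(-2\right) \left(-7\right) = \left(-2\right) 2 \left(-2\right) \left(-7\right) = \left(-4\right) \left(-2\right) \left(-7\right) = 8 \left(-7\right) = -56$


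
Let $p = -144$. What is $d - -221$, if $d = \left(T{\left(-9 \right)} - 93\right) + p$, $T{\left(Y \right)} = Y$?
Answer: $-25$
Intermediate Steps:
$d = -246$ ($d = \left(-9 - 93\right) - 144 = -102 - 144 = -246$)
$d - -221 = -246 - -221 = -246 + 221 = -25$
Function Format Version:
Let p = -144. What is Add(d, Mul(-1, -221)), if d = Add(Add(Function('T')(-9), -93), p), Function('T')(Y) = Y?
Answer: -25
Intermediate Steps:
d = -246 (d = Add(Add(-9, -93), -144) = Add(-102, -144) = -246)
Add(d, Mul(-1, -221)) = Add(-246, Mul(-1, -221)) = Add(-246, 221) = -25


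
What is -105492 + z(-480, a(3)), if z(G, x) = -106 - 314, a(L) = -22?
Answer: -105912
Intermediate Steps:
z(G, x) = -420
-105492 + z(-480, a(3)) = -105492 - 420 = -105912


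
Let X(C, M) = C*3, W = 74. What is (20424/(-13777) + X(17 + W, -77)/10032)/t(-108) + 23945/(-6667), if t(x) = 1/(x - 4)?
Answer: 133040709752/834648397 ≈ 159.40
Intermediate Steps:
t(x) = 1/(-4 + x)
X(C, M) = 3*C
(20424/(-13777) + X(17 + W, -77)/10032)/t(-108) + 23945/(-6667) = (20424/(-13777) + (3*(17 + 74))/10032)/(1/(-4 - 108)) + 23945/(-6667) = (20424*(-1/13777) + (3*91)*(1/10032))/(1/(-112)) + 23945*(-1/6667) = (-888/599 + 273*(1/10032))/(-1/112) - 23945/6667 = (-888/599 + 91/3344)*(-112) - 23945/6667 = -2914963/2003056*(-112) - 23945/6667 = 20404741/125191 - 23945/6667 = 133040709752/834648397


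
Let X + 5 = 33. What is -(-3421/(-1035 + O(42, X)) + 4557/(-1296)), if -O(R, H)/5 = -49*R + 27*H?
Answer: 3264799/788400 ≈ 4.1410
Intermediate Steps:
X = 28 (X = -5 + 33 = 28)
O(R, H) = -135*H + 245*R (O(R, H) = -5*(-49*R + 27*H) = -135*H + 245*R)
-(-3421/(-1035 + O(42, X)) + 4557/(-1296)) = -(-3421/(-1035 + (-135*28 + 245*42)) + 4557/(-1296)) = -(-3421/(-1035 + (-3780 + 10290)) + 4557*(-1/1296)) = -(-3421/(-1035 + 6510) - 1519/432) = -(-3421/5475 - 1519/432) = -1*(-3264799/788400) = 3264799/788400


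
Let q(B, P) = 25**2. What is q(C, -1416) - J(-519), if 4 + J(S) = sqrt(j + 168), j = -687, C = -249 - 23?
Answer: 629 - I*sqrt(519) ≈ 629.0 - 22.782*I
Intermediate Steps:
C = -272
q(B, P) = 625
J(S) = -4 + I*sqrt(519) (J(S) = -4 + sqrt(-687 + 168) = -4 + sqrt(-519) = -4 + I*sqrt(519))
q(C, -1416) - J(-519) = 625 - (-4 + I*sqrt(519)) = 625 + (4 - I*sqrt(519)) = 629 - I*sqrt(519)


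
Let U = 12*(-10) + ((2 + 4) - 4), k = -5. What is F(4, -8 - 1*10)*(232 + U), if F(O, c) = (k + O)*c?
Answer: 2052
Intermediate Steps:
F(O, c) = c*(-5 + O) (F(O, c) = (-5 + O)*c = c*(-5 + O))
U = -118 (U = -120 + (6 - 4) = -120 + 2 = -118)
F(4, -8 - 1*10)*(232 + U) = ((-8 - 1*10)*(-5 + 4))*(232 - 118) = ((-8 - 10)*(-1))*114 = -18*(-1)*114 = 18*114 = 2052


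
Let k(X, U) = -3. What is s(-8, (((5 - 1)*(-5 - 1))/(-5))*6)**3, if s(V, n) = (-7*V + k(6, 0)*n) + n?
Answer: -512/125 ≈ -4.0960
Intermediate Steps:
s(V, n) = -7*V - 2*n (s(V, n) = (-7*V - 3*n) + n = -7*V - 2*n)
s(-8, (((5 - 1)*(-5 - 1))/(-5))*6)**3 = (-7*(-8) - 2*((5 - 1)*(-5 - 1))/(-5)*6)**3 = (56 - 2*(-4*(-6)/5)*6)**3 = (56 - 2*(-1/5*(-24))*6)**3 = (56 - 48*6/5)**3 = (56 - 2*144/5)**3 = (56 - 288/5)**3 = (-8/5)**3 = -512/125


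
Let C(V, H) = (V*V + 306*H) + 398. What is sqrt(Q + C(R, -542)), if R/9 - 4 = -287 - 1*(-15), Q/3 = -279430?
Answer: 20*sqrt(12035) ≈ 2194.1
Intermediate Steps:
Q = -838290 (Q = 3*(-279430) = -838290)
R = -2412 (R = 36 + 9*(-287 - 1*(-15)) = 36 + 9*(-287 + 15) = 36 + 9*(-272) = 36 - 2448 = -2412)
C(V, H) = 398 + V**2 + 306*H (C(V, H) = (V**2 + 306*H) + 398 = 398 + V**2 + 306*H)
sqrt(Q + C(R, -542)) = sqrt(-838290 + (398 + (-2412)**2 + 306*(-542))) = sqrt(-838290 + (398 + 5817744 - 165852)) = sqrt(-838290 + 5652290) = sqrt(4814000) = 20*sqrt(12035)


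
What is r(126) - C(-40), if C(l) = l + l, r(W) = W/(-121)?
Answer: 9554/121 ≈ 78.959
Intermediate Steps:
r(W) = -W/121 (r(W) = W*(-1/121) = -W/121)
C(l) = 2*l
r(126) - C(-40) = -1/121*126 - 2*(-40) = -126/121 - 1*(-80) = -126/121 + 80 = 9554/121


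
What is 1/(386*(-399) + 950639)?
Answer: 1/796625 ≈ 1.2553e-6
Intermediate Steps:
1/(386*(-399) + 950639) = 1/(-154014 + 950639) = 1/796625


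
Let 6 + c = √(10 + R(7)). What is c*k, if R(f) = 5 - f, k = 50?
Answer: -300 + 100*√2 ≈ -158.58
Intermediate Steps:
c = -6 + 2*√2 (c = -6 + √(10 + (5 - 1*7)) = -6 + √(10 + (5 - 7)) = -6 + √(10 - 2) = -6 + √8 = -6 + 2*√2 ≈ -3.1716)
c*k = (-6 + 2*√2)*50 = -300 + 100*√2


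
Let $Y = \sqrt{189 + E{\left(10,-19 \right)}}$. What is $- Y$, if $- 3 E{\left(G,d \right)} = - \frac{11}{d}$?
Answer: $- \frac{\sqrt{613434}}{57} \approx -13.741$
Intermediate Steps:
$E{\left(G,d \right)} = \frac{11}{3 d}$ ($E{\left(G,d \right)} = - \frac{\left(-11\right) \frac{1}{d}}{3} = \frac{11}{3 d}$)
$Y = \frac{\sqrt{613434}}{57}$ ($Y = \sqrt{189 + \frac{11}{3 \left(-19\right)}} = \sqrt{189 + \frac{11}{3} \left(- \frac{1}{19}\right)} = \sqrt{189 - \frac{11}{57}} = \sqrt{\frac{10762}{57}} = \frac{\sqrt{613434}}{57} \approx 13.741$)
$- Y = - \frac{\sqrt{613434}}{57}$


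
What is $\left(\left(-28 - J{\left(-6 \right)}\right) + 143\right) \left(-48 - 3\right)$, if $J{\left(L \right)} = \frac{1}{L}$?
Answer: $- \frac{11747}{2} \approx -5873.5$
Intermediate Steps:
$\left(\left(-28 - J{\left(-6 \right)}\right) + 143\right) \left(-48 - 3\right) = \left(\left(-28 - \frac{1}{-6}\right) + 143\right) \left(-48 - 3\right) = \left(\left(-28 - - \frac{1}{6}\right) + 143\right) \left(-48 - 3\right) = \left(\left(-28 + \frac{1}{6}\right) + 143\right) \left(-51\right) = \left(- \frac{167}{6} + 143\right) \left(-51\right) = \frac{691}{6} \left(-51\right) = - \frac{11747}{2}$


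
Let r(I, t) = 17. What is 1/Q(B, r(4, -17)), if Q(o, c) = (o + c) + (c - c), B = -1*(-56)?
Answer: 1/73 ≈ 0.013699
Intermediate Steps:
B = 56
Q(o, c) = c + o (Q(o, c) = (c + o) + 0 = c + o)
1/Q(B, r(4, -17)) = 1/(17 + 56) = 1/73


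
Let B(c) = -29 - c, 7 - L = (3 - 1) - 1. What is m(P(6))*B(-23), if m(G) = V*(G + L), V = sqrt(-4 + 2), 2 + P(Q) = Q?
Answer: -60*I*sqrt(2) ≈ -84.853*I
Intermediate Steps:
P(Q) = -2 + Q
V = I*sqrt(2) (V = sqrt(-2) = I*sqrt(2) ≈ 1.4142*I)
L = 6 (L = 7 - ((3 - 1) - 1) = 7 - (2 - 1) = 7 - 1*1 = 7 - 1 = 6)
m(G) = I*sqrt(2)*(6 + G) (m(G) = (I*sqrt(2))*(G + 6) = (I*sqrt(2))*(6 + G) = I*sqrt(2)*(6 + G))
m(P(6))*B(-23) = (I*sqrt(2)*(6 + (-2 + 6)))*(-29 - 1*(-23)) = (I*sqrt(2)*(6 + 4))*(-29 + 23) = (I*sqrt(2)*10)*(-6) = (10*I*sqrt(2))*(-6) = -60*I*sqrt(2)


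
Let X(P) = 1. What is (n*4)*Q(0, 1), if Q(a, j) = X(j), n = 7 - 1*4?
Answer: 12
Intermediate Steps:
n = 3 (n = 7 - 4 = 3)
Q(a, j) = 1
(n*4)*Q(0, 1) = (3*4)*1 = 12*1 = 12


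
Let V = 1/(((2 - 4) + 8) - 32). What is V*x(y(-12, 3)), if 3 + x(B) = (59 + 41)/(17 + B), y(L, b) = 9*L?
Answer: 373/2366 ≈ 0.15765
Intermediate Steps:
x(B) = -3 + 100/(17 + B) (x(B) = -3 + (59 + 41)/(17 + B) = -3 + 100/(17 + B))
V = -1/26 (V = 1/((-2 + 8) - 32) = 1/(6 - 32) = 1/(-26) = -1/26 ≈ -0.038462)
V*x(y(-12, 3)) = -(49 - 27*(-12))/(26*(17 + 9*(-12))) = -(49 - 3*(-108))/(26*(17 - 108)) = -(49 + 324)/(26*(-91)) = -(-1)*373/2366 = -1/26*(-373/91) = 373/2366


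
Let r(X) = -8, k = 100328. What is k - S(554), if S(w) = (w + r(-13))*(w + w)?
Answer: -504640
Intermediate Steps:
S(w) = 2*w*(-8 + w) (S(w) = (w - 8)*(w + w) = (-8 + w)*(2*w) = 2*w*(-8 + w))
k - S(554) = 100328 - 2*554*(-8 + 554) = 100328 - 2*554*546 = 100328 - 1*604968 = 100328 - 604968 = -504640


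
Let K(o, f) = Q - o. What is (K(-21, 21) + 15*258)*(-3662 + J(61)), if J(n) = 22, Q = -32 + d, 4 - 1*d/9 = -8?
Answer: -14439880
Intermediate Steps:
d = 108 (d = 36 - 9*(-8) = 36 + 72 = 108)
Q = 76 (Q = -32 + 108 = 76)
K(o, f) = 76 - o
(K(-21, 21) + 15*258)*(-3662 + J(61)) = ((76 - 1*(-21)) + 15*258)*(-3662 + 22) = ((76 + 21) + 3870)*(-3640) = (97 + 3870)*(-3640) = 3967*(-3640) = -14439880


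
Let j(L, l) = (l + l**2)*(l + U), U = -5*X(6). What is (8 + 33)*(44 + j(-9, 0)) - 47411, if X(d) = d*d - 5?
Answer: -45607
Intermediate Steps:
X(d) = -5 + d**2 (X(d) = d**2 - 5 = -5 + d**2)
U = -155 (U = -5*(-5 + 6**2) = -5*(-5 + 36) = -5*31 = -155)
j(L, l) = (-155 + l)*(l + l**2) (j(L, l) = (l + l**2)*(l - 155) = (l + l**2)*(-155 + l) = (-155 + l)*(l + l**2))
(8 + 33)*(44 + j(-9, 0)) - 47411 = (8 + 33)*(44 + 0*(-155 + 0**2 - 154*0)) - 47411 = 41*(44 + 0*(-155 + 0 + 0)) - 47411 = 41*(44 + 0*(-155)) - 47411 = 41*(44 + 0) - 47411 = 41*44 - 47411 = 1804 - 47411 = -45607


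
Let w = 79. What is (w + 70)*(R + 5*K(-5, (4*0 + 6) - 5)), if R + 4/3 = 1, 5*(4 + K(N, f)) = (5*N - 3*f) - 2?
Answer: -22499/3 ≈ -7499.7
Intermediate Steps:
K(N, f) = -22/5 + N - 3*f/5 (K(N, f) = -4 + ((5*N - 3*f) - 2)/5 = -4 + ((-3*f + 5*N) - 2)/5 = -4 + (-2 - 3*f + 5*N)/5 = -4 + (-2/5 + N - 3*f/5) = -22/5 + N - 3*f/5)
R = -1/3 (R = -4/3 + 1 = -1/3 ≈ -0.33333)
(w + 70)*(R + 5*K(-5, (4*0 + 6) - 5)) = (79 + 70)*(-1/3 + 5*(-22/5 - 5 - 3*((4*0 + 6) - 5)/5)) = 149*(-1/3 + 5*(-22/5 - 5 - 3*((0 + 6) - 5)/5)) = 149*(-1/3 + 5*(-22/5 - 5 - 3*(6 - 5)/5)) = 149*(-1/3 + 5*(-22/5 - 5 - 3/5*1)) = 149*(-1/3 + 5*(-22/5 - 5 - 3/5)) = 149*(-1/3 + 5*(-10)) = 149*(-1/3 - 50) = 149*(-151/3) = -22499/3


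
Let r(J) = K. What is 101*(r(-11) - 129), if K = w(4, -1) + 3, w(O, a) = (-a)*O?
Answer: -12322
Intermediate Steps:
w(O, a) = -O*a
K = 7 (K = -1*4*(-1) + 3 = 4 + 3 = 7)
r(J) = 7
101*(r(-11) - 129) = 101*(7 - 129) = 101*(-122) = -12322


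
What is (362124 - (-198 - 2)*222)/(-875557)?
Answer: -406524/875557 ≈ -0.46430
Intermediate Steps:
(362124 - (-198 - 2)*222)/(-875557) = (362124 - (-200)*222)*(-1/875557) = (362124 - 1*(-44400))*(-1/875557) = (362124 + 44400)*(-1/875557) = 406524*(-1/875557) = -406524/875557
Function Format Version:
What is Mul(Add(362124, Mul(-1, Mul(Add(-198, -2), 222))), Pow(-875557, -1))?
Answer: Rational(-406524, 875557) ≈ -0.46430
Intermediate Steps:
Mul(Add(362124, Mul(-1, Mul(Add(-198, -2), 222))), Pow(-875557, -1)) = Mul(Add(362124, Mul(-1, Mul(-200, 222))), Rational(-1, 875557)) = Mul(Add(362124, Mul(-1, -44400)), Rational(-1, 875557)) = Mul(Add(362124, 44400), Rational(-1, 875557)) = Mul(406524, Rational(-1, 875557)) = Rational(-406524, 875557)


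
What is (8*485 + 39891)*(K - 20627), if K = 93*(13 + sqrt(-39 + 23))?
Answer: -849945278 + 16282812*I ≈ -8.4995e+8 + 1.6283e+7*I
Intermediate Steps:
K = 1209 + 372*I (K = 93*(13 + sqrt(-16)) = 93*(13 + 4*I) = 1209 + 372*I ≈ 1209.0 + 372.0*I)
(8*485 + 39891)*(K - 20627) = (8*485 + 39891)*((1209 + 372*I) - 20627) = (3880 + 39891)*(-19418 + 372*I) = 43771*(-19418 + 372*I) = -849945278 + 16282812*I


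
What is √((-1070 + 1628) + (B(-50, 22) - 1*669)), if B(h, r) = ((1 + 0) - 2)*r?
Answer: I*√133 ≈ 11.533*I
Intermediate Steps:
B(h, r) = -r (B(h, r) = (1 - 2)*r = -r)
√((-1070 + 1628) + (B(-50, 22) - 1*669)) = √((-1070 + 1628) + (-1*22 - 1*669)) = √(558 + (-22 - 669)) = √(558 - 691) = √(-133) = I*√133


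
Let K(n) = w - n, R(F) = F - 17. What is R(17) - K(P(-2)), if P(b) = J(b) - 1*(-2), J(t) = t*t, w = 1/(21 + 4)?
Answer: 149/25 ≈ 5.9600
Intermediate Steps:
w = 1/25 ≈ 0.040000
J(t) = t**2
R(F) = -17 + F
P(b) = 2 + b**2 (P(b) = b**2 - 1*(-2) = b**2 + 2 = 2 + b**2)
K(n) = 1/25 - n
R(17) - K(P(-2)) = (-17 + 17) - (1/25 - (2 + (-2)**2)) = 0 - (1/25 - (2 + 4)) = 0 - (1/25 - 1*6) = 0 - (1/25 - 6) = 0 - 1*(-149/25) = 0 + 149/25 = 149/25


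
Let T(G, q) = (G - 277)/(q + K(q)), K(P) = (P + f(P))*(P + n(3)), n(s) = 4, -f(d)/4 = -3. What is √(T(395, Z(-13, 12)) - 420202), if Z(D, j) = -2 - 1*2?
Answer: I*√1680926/2 ≈ 648.25*I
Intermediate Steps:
f(d) = 12 (f(d) = -4*(-3) = 12)
Z(D, j) = -4 (Z(D, j) = -2 - 2 = -4)
K(P) = (4 + P)*(12 + P) (K(P) = (P + 12)*(P + 4) = (12 + P)*(4 + P) = (4 + P)*(12 + P))
T(G, q) = (-277 + G)/(48 + q² + 17*q) (T(G, q) = (G - 277)/(q + (48 + q² + 16*q)) = (-277 + G)/(48 + q² + 17*q))
√(T(395, Z(-13, 12)) - 420202) = √((-277 + 395)/(48 + (-4)² + 17*(-4)) - 420202) = √(118/(48 + 16 - 68) - 420202) = √(118/(-4) - 420202) = √(-¼*118 - 420202) = √(-59/2 - 420202) = √(-840463/2) = I*√1680926/2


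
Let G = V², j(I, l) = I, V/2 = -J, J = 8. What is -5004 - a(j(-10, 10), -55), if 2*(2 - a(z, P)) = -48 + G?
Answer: -4902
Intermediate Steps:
V = -16 (V = 2*(-1*8) = 2*(-8) = -16)
G = 256 (G = (-16)² = 256)
a(z, P) = -102 (a(z, P) = 2 - (-48 + 256)/2 = 2 - ½*208 = 2 - 104 = -102)
-5004 - a(j(-10, 10), -55) = -5004 - 1*(-102) = -5004 + 102 = -4902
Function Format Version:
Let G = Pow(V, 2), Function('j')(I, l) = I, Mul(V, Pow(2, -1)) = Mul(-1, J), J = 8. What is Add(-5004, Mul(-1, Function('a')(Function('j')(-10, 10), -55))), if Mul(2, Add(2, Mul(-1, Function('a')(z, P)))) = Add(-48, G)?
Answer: -4902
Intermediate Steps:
V = -16 (V = Mul(2, Mul(-1, 8)) = Mul(2, -8) = -16)
G = 256 (G = Pow(-16, 2) = 256)
Function('a')(z, P) = -102 (Function('a')(z, P) = Add(2, Mul(Rational(-1, 2), Add(-48, 256))) = Add(2, Mul(Rational(-1, 2), 208)) = Add(2, -104) = -102)
Add(-5004, Mul(-1, Function('a')(Function('j')(-10, 10), -55))) = Add(-5004, Mul(-1, -102)) = Add(-5004, 102) = -4902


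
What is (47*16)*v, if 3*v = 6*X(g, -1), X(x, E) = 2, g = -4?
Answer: 3008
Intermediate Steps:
v = 4 (v = (6*2)/3 = (⅓)*12 = 4)
(47*16)*v = (47*16)*4 = 752*4 = 3008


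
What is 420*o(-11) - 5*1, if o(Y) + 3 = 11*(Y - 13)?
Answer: -112145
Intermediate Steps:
o(Y) = -146 + 11*Y (o(Y) = -3 + 11*(Y - 13) = -3 + 11*(-13 + Y) = -3 + (-143 + 11*Y) = -146 + 11*Y)
420*o(-11) - 5*1 = 420*(-146 + 11*(-11)) - 5*1 = 420*(-146 - 121) - 5 = 420*(-267) - 5 = -112140 - 5 = -112145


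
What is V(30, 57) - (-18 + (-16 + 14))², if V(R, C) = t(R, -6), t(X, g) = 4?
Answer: -396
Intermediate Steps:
V(R, C) = 4
V(30, 57) - (-18 + (-16 + 14))² = 4 - (-18 + (-16 + 14))² = 4 - (-18 - 2)² = 4 - 1*(-20)² = 4 - 1*400 = 4 - 400 = -396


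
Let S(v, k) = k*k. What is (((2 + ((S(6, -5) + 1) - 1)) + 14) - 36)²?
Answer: 25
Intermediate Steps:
S(v, k) = k²
(((2 + ((S(6, -5) + 1) - 1)) + 14) - 36)² = (((2 + (((-5)² + 1) - 1)) + 14) - 36)² = (((2 + ((25 + 1) - 1)) + 14) - 36)² = (((2 + (26 - 1)) + 14) - 36)² = (((2 + 25) + 14) - 36)² = ((27 + 14) - 36)² = (41 - 36)² = 5² = 25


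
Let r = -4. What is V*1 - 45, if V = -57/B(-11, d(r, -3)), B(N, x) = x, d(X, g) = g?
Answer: -26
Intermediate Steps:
V = 19 (V = -57/(-3) = -57*(-⅓) = 19)
V*1 - 45 = 19*1 - 45 = 19 - 45 = -26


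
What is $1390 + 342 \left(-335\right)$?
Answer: $-113180$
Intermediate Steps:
$1390 + 342 \left(-335\right) = 1390 - 114570 = -113180$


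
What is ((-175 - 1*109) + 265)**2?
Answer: 361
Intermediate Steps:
((-175 - 1*109) + 265)**2 = ((-175 - 109) + 265)**2 = (-284 + 265)**2 = (-19)**2 = 361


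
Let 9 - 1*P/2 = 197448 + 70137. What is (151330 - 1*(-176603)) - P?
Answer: 863085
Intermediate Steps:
P = -535152 (P = 18 - 2*(197448 + 70137) = 18 - 2*267585 = 18 - 535170 = -535152)
(151330 - 1*(-176603)) - P = (151330 - 1*(-176603)) - 1*(-535152) = (151330 + 176603) + 535152 = 327933 + 535152 = 863085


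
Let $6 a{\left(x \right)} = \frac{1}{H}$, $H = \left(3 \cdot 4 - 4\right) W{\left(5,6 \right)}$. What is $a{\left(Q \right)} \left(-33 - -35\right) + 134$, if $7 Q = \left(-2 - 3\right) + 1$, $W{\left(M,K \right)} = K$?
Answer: $\frac{19297}{144} \approx 134.01$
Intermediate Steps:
$Q = - \frac{4}{7}$ ($Q = \frac{\left(-2 - 3\right) + 1}{7} = \frac{-5 + 1}{7} = \frac{1}{7} \left(-4\right) = - \frac{4}{7} \approx -0.57143$)
$H = 48$ ($H = \left(3 \cdot 4 - 4\right) 6 = \left(12 - 4\right) 6 = 8 \cdot 6 = 48$)
$a{\left(x \right)} = \frac{1}{288}$ ($a{\left(x \right)} = \frac{1}{6 \cdot 48} = \frac{1}{6} \cdot \frac{1}{48} = \frac{1}{288}$)
$a{\left(Q \right)} \left(-33 - -35\right) + 134 = \frac{-33 - -35}{288} + 134 = \frac{-33 + 35}{288} + 134 = \frac{1}{288} \cdot 2 + 134 = \frac{1}{144} + 134 = \frac{19297}{144}$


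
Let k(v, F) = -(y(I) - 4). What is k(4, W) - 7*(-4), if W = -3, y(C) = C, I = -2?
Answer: 34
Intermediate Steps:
k(v, F) = 6 (k(v, F) = -(-2 - 4) = -1*(-6) = 6)
k(4, W) - 7*(-4) = 6 - 7*(-4) = 6 + 28 = 34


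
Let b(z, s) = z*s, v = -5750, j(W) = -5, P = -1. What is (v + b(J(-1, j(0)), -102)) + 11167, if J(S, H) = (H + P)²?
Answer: 1745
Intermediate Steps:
J(S, H) = (-1 + H)² (J(S, H) = (H - 1)² = (-1 + H)²)
b(z, s) = s*z
(v + b(J(-1, j(0)), -102)) + 11167 = (-5750 - 102*(-1 - 5)²) + 11167 = (-5750 - 102*(-6)²) + 11167 = (-5750 - 102*36) + 11167 = (-5750 - 3672) + 11167 = -9422 + 11167 = 1745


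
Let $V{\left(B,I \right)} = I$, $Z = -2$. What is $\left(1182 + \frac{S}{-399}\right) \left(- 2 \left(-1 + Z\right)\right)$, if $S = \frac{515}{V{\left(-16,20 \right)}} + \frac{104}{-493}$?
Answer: $\frac{929980333}{131138} \approx 7091.6$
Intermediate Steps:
$S = \frac{50363}{1972}$ ($S = \frac{515}{20} + \frac{104}{-493} = 515 \cdot \frac{1}{20} + 104 \left(- \frac{1}{493}\right) = \frac{103}{4} - \frac{104}{493} = \frac{50363}{1972} \approx 25.539$)
$\left(1182 + \frac{S}{-399}\right) \left(- 2 \left(-1 + Z\right)\right) = \left(1182 + \frac{50363}{1972 \left(-399\right)}\right) \left(- 2 \left(-1 - 2\right)\right) = \left(1182 + \frac{50363}{1972} \left(- \frac{1}{399}\right)\right) \left(\left(-2\right) \left(-3\right)\right) = \left(1182 - \frac{50363}{786828}\right) 6 = \frac{929980333}{786828} \cdot 6 = \frac{929980333}{131138}$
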